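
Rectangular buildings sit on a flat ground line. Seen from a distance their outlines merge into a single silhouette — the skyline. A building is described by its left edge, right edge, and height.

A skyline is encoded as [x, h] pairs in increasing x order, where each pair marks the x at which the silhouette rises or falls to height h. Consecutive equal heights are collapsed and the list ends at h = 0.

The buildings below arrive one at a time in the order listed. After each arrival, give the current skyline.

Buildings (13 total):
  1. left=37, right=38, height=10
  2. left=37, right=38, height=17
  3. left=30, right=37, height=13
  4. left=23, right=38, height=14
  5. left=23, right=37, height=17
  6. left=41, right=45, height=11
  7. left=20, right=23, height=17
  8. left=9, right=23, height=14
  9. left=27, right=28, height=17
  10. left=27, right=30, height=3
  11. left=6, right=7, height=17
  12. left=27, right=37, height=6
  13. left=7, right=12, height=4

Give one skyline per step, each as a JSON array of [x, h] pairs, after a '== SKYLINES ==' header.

== SKYLINES ==
[[37,10],[38,0]]
[[37,17],[38,0]]
[[30,13],[37,17],[38,0]]
[[23,14],[37,17],[38,0]]
[[23,17],[38,0]]
[[23,17],[38,0],[41,11],[45,0]]
[[20,17],[38,0],[41,11],[45,0]]
[[9,14],[20,17],[38,0],[41,11],[45,0]]
[[9,14],[20,17],[38,0],[41,11],[45,0]]
[[9,14],[20,17],[38,0],[41,11],[45,0]]
[[6,17],[7,0],[9,14],[20,17],[38,0],[41,11],[45,0]]
[[6,17],[7,0],[9,14],[20,17],[38,0],[41,11],[45,0]]
[[6,17],[7,4],[9,14],[20,17],[38,0],[41,11],[45,0]]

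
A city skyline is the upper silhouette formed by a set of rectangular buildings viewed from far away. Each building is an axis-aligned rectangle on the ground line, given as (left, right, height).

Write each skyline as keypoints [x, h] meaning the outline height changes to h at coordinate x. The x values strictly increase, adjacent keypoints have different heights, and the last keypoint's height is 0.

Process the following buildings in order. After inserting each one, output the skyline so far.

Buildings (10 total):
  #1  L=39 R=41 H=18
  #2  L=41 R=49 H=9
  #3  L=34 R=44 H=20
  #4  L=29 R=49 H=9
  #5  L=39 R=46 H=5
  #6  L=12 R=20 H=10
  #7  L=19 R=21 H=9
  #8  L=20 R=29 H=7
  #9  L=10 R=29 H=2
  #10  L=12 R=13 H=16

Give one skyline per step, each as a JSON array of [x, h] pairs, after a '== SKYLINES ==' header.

== SKYLINES ==
[[39,18],[41,0]]
[[39,18],[41,9],[49,0]]
[[34,20],[44,9],[49,0]]
[[29,9],[34,20],[44,9],[49,0]]
[[29,9],[34,20],[44,9],[49,0]]
[[12,10],[20,0],[29,9],[34,20],[44,9],[49,0]]
[[12,10],[20,9],[21,0],[29,9],[34,20],[44,9],[49,0]]
[[12,10],[20,9],[21,7],[29,9],[34,20],[44,9],[49,0]]
[[10,2],[12,10],[20,9],[21,7],[29,9],[34,20],[44,9],[49,0]]
[[10,2],[12,16],[13,10],[20,9],[21,7],[29,9],[34,20],[44,9],[49,0]]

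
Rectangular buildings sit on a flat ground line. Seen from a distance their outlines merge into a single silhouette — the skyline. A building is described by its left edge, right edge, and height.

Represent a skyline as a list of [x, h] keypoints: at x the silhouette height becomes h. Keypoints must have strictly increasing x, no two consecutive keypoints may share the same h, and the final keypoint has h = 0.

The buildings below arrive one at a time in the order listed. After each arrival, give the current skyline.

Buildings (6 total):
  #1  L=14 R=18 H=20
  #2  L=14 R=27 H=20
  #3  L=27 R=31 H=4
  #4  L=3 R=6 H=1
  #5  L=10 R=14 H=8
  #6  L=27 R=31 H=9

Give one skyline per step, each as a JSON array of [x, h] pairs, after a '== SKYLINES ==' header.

== SKYLINES ==
[[14,20],[18,0]]
[[14,20],[27,0]]
[[14,20],[27,4],[31,0]]
[[3,1],[6,0],[14,20],[27,4],[31,0]]
[[3,1],[6,0],[10,8],[14,20],[27,4],[31,0]]
[[3,1],[6,0],[10,8],[14,20],[27,9],[31,0]]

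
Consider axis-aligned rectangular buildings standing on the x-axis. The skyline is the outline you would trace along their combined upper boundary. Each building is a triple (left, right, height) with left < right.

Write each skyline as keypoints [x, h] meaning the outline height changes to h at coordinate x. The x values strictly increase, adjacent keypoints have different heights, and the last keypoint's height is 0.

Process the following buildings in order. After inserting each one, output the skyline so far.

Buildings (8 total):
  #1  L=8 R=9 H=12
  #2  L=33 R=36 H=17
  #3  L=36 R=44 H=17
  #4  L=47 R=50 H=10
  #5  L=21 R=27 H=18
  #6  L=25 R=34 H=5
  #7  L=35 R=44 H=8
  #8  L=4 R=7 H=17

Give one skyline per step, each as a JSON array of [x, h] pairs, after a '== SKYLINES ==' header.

== SKYLINES ==
[[8,12],[9,0]]
[[8,12],[9,0],[33,17],[36,0]]
[[8,12],[9,0],[33,17],[44,0]]
[[8,12],[9,0],[33,17],[44,0],[47,10],[50,0]]
[[8,12],[9,0],[21,18],[27,0],[33,17],[44,0],[47,10],[50,0]]
[[8,12],[9,0],[21,18],[27,5],[33,17],[44,0],[47,10],[50,0]]
[[8,12],[9,0],[21,18],[27,5],[33,17],[44,0],[47,10],[50,0]]
[[4,17],[7,0],[8,12],[9,0],[21,18],[27,5],[33,17],[44,0],[47,10],[50,0]]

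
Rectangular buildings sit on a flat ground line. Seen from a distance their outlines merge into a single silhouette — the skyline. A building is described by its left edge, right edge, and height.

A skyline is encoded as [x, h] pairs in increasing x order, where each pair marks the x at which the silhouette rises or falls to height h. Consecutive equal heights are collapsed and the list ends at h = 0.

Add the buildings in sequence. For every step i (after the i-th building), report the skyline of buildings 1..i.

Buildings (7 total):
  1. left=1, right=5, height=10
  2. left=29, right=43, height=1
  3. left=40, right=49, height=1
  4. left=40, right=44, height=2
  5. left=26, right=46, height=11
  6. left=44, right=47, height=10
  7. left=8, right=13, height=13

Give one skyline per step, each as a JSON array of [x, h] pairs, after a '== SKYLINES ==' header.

== SKYLINES ==
[[1,10],[5,0]]
[[1,10],[5,0],[29,1],[43,0]]
[[1,10],[5,0],[29,1],[49,0]]
[[1,10],[5,0],[29,1],[40,2],[44,1],[49,0]]
[[1,10],[5,0],[26,11],[46,1],[49,0]]
[[1,10],[5,0],[26,11],[46,10],[47,1],[49,0]]
[[1,10],[5,0],[8,13],[13,0],[26,11],[46,10],[47,1],[49,0]]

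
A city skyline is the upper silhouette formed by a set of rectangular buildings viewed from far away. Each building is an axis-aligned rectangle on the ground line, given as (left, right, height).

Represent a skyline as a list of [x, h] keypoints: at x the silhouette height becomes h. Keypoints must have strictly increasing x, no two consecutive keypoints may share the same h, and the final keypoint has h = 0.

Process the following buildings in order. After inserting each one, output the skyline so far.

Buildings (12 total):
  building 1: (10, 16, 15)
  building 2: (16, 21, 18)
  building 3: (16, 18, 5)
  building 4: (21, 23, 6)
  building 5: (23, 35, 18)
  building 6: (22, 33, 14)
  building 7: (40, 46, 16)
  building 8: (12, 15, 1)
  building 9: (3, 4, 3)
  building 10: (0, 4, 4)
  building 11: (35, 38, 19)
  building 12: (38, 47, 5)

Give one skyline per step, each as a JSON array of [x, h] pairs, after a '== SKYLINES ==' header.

== SKYLINES ==
[[10,15],[16,0]]
[[10,15],[16,18],[21,0]]
[[10,15],[16,18],[21,0]]
[[10,15],[16,18],[21,6],[23,0]]
[[10,15],[16,18],[21,6],[23,18],[35,0]]
[[10,15],[16,18],[21,6],[22,14],[23,18],[35,0]]
[[10,15],[16,18],[21,6],[22,14],[23,18],[35,0],[40,16],[46,0]]
[[10,15],[16,18],[21,6],[22,14],[23,18],[35,0],[40,16],[46,0]]
[[3,3],[4,0],[10,15],[16,18],[21,6],[22,14],[23,18],[35,0],[40,16],[46,0]]
[[0,4],[4,0],[10,15],[16,18],[21,6],[22,14],[23,18],[35,0],[40,16],[46,0]]
[[0,4],[4,0],[10,15],[16,18],[21,6],[22,14],[23,18],[35,19],[38,0],[40,16],[46,0]]
[[0,4],[4,0],[10,15],[16,18],[21,6],[22,14],[23,18],[35,19],[38,5],[40,16],[46,5],[47,0]]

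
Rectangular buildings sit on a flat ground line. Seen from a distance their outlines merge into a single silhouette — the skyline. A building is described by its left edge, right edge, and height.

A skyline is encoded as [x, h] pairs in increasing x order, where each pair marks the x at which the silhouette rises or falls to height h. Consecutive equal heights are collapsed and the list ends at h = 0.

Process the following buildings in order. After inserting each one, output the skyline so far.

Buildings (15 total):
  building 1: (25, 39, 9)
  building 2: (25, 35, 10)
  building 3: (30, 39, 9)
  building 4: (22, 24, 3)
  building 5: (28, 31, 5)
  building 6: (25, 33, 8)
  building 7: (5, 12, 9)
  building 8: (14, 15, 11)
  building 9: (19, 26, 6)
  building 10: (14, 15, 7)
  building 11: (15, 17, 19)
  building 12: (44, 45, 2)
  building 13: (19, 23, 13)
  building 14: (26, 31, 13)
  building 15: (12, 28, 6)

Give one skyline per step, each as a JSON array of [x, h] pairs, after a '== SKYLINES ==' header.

== SKYLINES ==
[[25,9],[39,0]]
[[25,10],[35,9],[39,0]]
[[25,10],[35,9],[39,0]]
[[22,3],[24,0],[25,10],[35,9],[39,0]]
[[22,3],[24,0],[25,10],[35,9],[39,0]]
[[22,3],[24,0],[25,10],[35,9],[39,0]]
[[5,9],[12,0],[22,3],[24,0],[25,10],[35,9],[39,0]]
[[5,9],[12,0],[14,11],[15,0],[22,3],[24,0],[25,10],[35,9],[39,0]]
[[5,9],[12,0],[14,11],[15,0],[19,6],[25,10],[35,9],[39,0]]
[[5,9],[12,0],[14,11],[15,0],[19,6],[25,10],[35,9],[39,0]]
[[5,9],[12,0],[14,11],[15,19],[17,0],[19,6],[25,10],[35,9],[39,0]]
[[5,9],[12,0],[14,11],[15,19],[17,0],[19,6],[25,10],[35,9],[39,0],[44,2],[45,0]]
[[5,9],[12,0],[14,11],[15,19],[17,0],[19,13],[23,6],[25,10],[35,9],[39,0],[44,2],[45,0]]
[[5,9],[12,0],[14,11],[15,19],[17,0],[19,13],[23,6],[25,10],[26,13],[31,10],[35,9],[39,0],[44,2],[45,0]]
[[5,9],[12,6],[14,11],[15,19],[17,6],[19,13],[23,6],[25,10],[26,13],[31,10],[35,9],[39,0],[44,2],[45,0]]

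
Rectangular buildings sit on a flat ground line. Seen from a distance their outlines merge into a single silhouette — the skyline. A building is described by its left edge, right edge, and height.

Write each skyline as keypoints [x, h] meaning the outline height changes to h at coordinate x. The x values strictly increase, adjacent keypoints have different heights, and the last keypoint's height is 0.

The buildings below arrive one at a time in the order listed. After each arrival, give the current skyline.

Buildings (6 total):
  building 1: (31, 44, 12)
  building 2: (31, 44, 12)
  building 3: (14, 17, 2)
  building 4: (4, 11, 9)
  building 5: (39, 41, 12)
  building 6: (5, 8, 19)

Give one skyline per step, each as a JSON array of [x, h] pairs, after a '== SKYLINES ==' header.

== SKYLINES ==
[[31,12],[44,0]]
[[31,12],[44,0]]
[[14,2],[17,0],[31,12],[44,0]]
[[4,9],[11,0],[14,2],[17,0],[31,12],[44,0]]
[[4,9],[11,0],[14,2],[17,0],[31,12],[44,0]]
[[4,9],[5,19],[8,9],[11,0],[14,2],[17,0],[31,12],[44,0]]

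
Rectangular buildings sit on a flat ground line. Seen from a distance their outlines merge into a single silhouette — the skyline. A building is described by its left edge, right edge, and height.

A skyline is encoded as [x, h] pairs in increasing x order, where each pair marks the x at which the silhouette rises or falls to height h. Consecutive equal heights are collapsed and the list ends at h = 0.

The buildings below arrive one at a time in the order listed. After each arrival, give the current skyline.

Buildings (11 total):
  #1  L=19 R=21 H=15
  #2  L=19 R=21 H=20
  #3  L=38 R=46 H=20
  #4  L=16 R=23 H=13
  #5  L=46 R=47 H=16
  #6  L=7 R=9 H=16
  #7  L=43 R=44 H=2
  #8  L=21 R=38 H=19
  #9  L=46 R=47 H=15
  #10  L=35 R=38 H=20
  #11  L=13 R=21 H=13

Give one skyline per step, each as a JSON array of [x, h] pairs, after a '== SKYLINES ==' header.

== SKYLINES ==
[[19,15],[21,0]]
[[19,20],[21,0]]
[[19,20],[21,0],[38,20],[46,0]]
[[16,13],[19,20],[21,13],[23,0],[38,20],[46,0]]
[[16,13],[19,20],[21,13],[23,0],[38,20],[46,16],[47,0]]
[[7,16],[9,0],[16,13],[19,20],[21,13],[23,0],[38,20],[46,16],[47,0]]
[[7,16],[9,0],[16,13],[19,20],[21,13],[23,0],[38,20],[46,16],[47,0]]
[[7,16],[9,0],[16,13],[19,20],[21,19],[38,20],[46,16],[47,0]]
[[7,16],[9,0],[16,13],[19,20],[21,19],[38,20],[46,16],[47,0]]
[[7,16],[9,0],[16,13],[19,20],[21,19],[35,20],[46,16],[47,0]]
[[7,16],[9,0],[13,13],[19,20],[21,19],[35,20],[46,16],[47,0]]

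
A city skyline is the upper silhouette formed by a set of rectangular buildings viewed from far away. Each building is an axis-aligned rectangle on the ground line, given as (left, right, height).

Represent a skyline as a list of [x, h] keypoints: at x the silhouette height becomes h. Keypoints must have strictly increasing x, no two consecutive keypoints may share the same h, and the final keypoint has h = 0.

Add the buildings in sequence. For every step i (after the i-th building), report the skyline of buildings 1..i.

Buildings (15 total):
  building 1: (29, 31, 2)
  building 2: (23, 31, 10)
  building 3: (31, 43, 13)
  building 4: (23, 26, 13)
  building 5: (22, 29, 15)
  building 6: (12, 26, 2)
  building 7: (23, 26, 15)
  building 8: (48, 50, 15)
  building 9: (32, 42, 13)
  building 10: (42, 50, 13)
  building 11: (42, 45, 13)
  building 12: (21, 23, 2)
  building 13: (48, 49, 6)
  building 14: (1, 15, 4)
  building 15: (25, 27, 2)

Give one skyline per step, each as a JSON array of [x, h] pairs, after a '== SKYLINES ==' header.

== SKYLINES ==
[[29,2],[31,0]]
[[23,10],[31,0]]
[[23,10],[31,13],[43,0]]
[[23,13],[26,10],[31,13],[43,0]]
[[22,15],[29,10],[31,13],[43,0]]
[[12,2],[22,15],[29,10],[31,13],[43,0]]
[[12,2],[22,15],[29,10],[31,13],[43,0]]
[[12,2],[22,15],[29,10],[31,13],[43,0],[48,15],[50,0]]
[[12,2],[22,15],[29,10],[31,13],[43,0],[48,15],[50,0]]
[[12,2],[22,15],[29,10],[31,13],[48,15],[50,0]]
[[12,2],[22,15],[29,10],[31,13],[48,15],[50,0]]
[[12,2],[22,15],[29,10],[31,13],[48,15],[50,0]]
[[12,2],[22,15],[29,10],[31,13],[48,15],[50,0]]
[[1,4],[15,2],[22,15],[29,10],[31,13],[48,15],[50,0]]
[[1,4],[15,2],[22,15],[29,10],[31,13],[48,15],[50,0]]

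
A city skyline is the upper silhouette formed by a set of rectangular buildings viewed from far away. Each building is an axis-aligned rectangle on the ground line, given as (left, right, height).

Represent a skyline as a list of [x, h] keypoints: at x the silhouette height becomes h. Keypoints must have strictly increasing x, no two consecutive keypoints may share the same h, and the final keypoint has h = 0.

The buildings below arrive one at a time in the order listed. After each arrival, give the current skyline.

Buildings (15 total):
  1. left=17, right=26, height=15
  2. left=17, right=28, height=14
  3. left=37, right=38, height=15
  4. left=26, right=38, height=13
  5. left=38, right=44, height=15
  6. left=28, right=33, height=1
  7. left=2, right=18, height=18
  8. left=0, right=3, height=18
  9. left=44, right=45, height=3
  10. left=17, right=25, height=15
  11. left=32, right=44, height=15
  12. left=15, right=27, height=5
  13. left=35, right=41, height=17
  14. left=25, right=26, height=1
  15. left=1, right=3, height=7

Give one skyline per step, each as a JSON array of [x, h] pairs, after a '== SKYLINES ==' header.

== SKYLINES ==
[[17,15],[26,0]]
[[17,15],[26,14],[28,0]]
[[17,15],[26,14],[28,0],[37,15],[38,0]]
[[17,15],[26,14],[28,13],[37,15],[38,0]]
[[17,15],[26,14],[28,13],[37,15],[44,0]]
[[17,15],[26,14],[28,13],[37,15],[44,0]]
[[2,18],[18,15],[26,14],[28,13],[37,15],[44,0]]
[[0,18],[18,15],[26,14],[28,13],[37,15],[44,0]]
[[0,18],[18,15],[26,14],[28,13],[37,15],[44,3],[45,0]]
[[0,18],[18,15],[26,14],[28,13],[37,15],[44,3],[45,0]]
[[0,18],[18,15],[26,14],[28,13],[32,15],[44,3],[45,0]]
[[0,18],[18,15],[26,14],[28,13],[32,15],[44,3],[45,0]]
[[0,18],[18,15],[26,14],[28,13],[32,15],[35,17],[41,15],[44,3],[45,0]]
[[0,18],[18,15],[26,14],[28,13],[32,15],[35,17],[41,15],[44,3],[45,0]]
[[0,18],[18,15],[26,14],[28,13],[32,15],[35,17],[41,15],[44,3],[45,0]]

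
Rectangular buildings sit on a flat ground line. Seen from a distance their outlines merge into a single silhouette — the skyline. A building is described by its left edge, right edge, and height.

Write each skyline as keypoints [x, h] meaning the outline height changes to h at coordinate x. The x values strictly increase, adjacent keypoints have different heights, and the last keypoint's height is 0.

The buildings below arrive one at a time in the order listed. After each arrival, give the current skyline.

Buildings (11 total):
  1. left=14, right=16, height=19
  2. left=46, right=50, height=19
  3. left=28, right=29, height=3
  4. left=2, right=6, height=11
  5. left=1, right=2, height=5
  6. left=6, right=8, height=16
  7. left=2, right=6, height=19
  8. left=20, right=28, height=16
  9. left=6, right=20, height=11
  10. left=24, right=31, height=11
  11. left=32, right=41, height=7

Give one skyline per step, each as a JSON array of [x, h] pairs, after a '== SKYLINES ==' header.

== SKYLINES ==
[[14,19],[16,0]]
[[14,19],[16,0],[46,19],[50,0]]
[[14,19],[16,0],[28,3],[29,0],[46,19],[50,0]]
[[2,11],[6,0],[14,19],[16,0],[28,3],[29,0],[46,19],[50,0]]
[[1,5],[2,11],[6,0],[14,19],[16,0],[28,3],[29,0],[46,19],[50,0]]
[[1,5],[2,11],[6,16],[8,0],[14,19],[16,0],[28,3],[29,0],[46,19],[50,0]]
[[1,5],[2,19],[6,16],[8,0],[14,19],[16,0],[28,3],[29,0],[46,19],[50,0]]
[[1,5],[2,19],[6,16],[8,0],[14,19],[16,0],[20,16],[28,3],[29,0],[46,19],[50,0]]
[[1,5],[2,19],[6,16],[8,11],[14,19],[16,11],[20,16],[28,3],[29,0],[46,19],[50,0]]
[[1,5],[2,19],[6,16],[8,11],[14,19],[16,11],[20,16],[28,11],[31,0],[46,19],[50,0]]
[[1,5],[2,19],[6,16],[8,11],[14,19],[16,11],[20,16],[28,11],[31,0],[32,7],[41,0],[46,19],[50,0]]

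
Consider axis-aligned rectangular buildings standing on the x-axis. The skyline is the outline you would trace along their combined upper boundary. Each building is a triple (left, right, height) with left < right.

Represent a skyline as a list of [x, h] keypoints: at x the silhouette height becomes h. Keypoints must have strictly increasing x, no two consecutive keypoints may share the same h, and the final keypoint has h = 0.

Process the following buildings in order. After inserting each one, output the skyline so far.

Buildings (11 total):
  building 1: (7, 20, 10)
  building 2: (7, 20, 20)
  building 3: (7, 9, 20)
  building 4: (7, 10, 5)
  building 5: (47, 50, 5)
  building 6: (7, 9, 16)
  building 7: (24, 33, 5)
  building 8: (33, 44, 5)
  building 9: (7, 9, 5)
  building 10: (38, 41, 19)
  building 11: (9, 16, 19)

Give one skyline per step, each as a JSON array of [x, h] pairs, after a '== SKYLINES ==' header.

== SKYLINES ==
[[7,10],[20,0]]
[[7,20],[20,0]]
[[7,20],[20,0]]
[[7,20],[20,0]]
[[7,20],[20,0],[47,5],[50,0]]
[[7,20],[20,0],[47,5],[50,0]]
[[7,20],[20,0],[24,5],[33,0],[47,5],[50,0]]
[[7,20],[20,0],[24,5],[44,0],[47,5],[50,0]]
[[7,20],[20,0],[24,5],[44,0],[47,5],[50,0]]
[[7,20],[20,0],[24,5],[38,19],[41,5],[44,0],[47,5],[50,0]]
[[7,20],[20,0],[24,5],[38,19],[41,5],[44,0],[47,5],[50,0]]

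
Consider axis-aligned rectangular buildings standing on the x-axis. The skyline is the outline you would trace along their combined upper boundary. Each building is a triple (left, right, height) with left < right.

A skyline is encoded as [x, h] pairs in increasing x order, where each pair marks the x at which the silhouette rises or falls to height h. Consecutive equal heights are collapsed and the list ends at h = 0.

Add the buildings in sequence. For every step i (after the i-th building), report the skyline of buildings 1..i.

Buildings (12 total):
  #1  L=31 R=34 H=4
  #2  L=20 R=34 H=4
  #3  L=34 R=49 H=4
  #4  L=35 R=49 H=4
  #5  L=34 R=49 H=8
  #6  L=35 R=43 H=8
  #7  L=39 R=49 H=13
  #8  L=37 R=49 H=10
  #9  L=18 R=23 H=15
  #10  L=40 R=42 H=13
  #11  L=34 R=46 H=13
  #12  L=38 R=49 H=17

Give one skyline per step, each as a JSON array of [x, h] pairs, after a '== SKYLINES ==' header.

== SKYLINES ==
[[31,4],[34,0]]
[[20,4],[34,0]]
[[20,4],[49,0]]
[[20,4],[49,0]]
[[20,4],[34,8],[49,0]]
[[20,4],[34,8],[49,0]]
[[20,4],[34,8],[39,13],[49,0]]
[[20,4],[34,8],[37,10],[39,13],[49,0]]
[[18,15],[23,4],[34,8],[37,10],[39,13],[49,0]]
[[18,15],[23,4],[34,8],[37,10],[39,13],[49,0]]
[[18,15],[23,4],[34,13],[49,0]]
[[18,15],[23,4],[34,13],[38,17],[49,0]]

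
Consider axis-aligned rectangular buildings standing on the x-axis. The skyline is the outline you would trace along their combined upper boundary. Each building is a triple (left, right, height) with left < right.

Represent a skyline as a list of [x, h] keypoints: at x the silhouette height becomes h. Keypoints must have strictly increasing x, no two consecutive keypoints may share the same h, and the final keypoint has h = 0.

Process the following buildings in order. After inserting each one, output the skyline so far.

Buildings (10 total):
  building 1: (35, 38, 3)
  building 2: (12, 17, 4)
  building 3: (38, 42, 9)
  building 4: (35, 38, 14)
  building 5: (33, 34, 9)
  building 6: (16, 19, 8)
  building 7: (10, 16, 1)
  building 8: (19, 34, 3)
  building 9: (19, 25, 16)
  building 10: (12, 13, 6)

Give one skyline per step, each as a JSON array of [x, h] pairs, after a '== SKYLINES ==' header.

== SKYLINES ==
[[35,3],[38,0]]
[[12,4],[17,0],[35,3],[38,0]]
[[12,4],[17,0],[35,3],[38,9],[42,0]]
[[12,4],[17,0],[35,14],[38,9],[42,0]]
[[12,4],[17,0],[33,9],[34,0],[35,14],[38,9],[42,0]]
[[12,4],[16,8],[19,0],[33,9],[34,0],[35,14],[38,9],[42,0]]
[[10,1],[12,4],[16,8],[19,0],[33,9],[34,0],[35,14],[38,9],[42,0]]
[[10,1],[12,4],[16,8],[19,3],[33,9],[34,0],[35,14],[38,9],[42,0]]
[[10,1],[12,4],[16,8],[19,16],[25,3],[33,9],[34,0],[35,14],[38,9],[42,0]]
[[10,1],[12,6],[13,4],[16,8],[19,16],[25,3],[33,9],[34,0],[35,14],[38,9],[42,0]]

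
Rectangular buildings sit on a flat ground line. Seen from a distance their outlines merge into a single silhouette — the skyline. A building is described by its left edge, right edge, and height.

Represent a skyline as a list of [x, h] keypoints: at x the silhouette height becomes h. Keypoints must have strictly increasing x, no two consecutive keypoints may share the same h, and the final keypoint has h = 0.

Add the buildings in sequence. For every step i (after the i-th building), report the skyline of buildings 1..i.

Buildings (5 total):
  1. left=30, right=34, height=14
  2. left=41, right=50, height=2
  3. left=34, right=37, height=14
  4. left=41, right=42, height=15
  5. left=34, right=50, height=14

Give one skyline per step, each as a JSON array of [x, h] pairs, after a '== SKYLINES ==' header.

== SKYLINES ==
[[30,14],[34,0]]
[[30,14],[34,0],[41,2],[50,0]]
[[30,14],[37,0],[41,2],[50,0]]
[[30,14],[37,0],[41,15],[42,2],[50,0]]
[[30,14],[41,15],[42,14],[50,0]]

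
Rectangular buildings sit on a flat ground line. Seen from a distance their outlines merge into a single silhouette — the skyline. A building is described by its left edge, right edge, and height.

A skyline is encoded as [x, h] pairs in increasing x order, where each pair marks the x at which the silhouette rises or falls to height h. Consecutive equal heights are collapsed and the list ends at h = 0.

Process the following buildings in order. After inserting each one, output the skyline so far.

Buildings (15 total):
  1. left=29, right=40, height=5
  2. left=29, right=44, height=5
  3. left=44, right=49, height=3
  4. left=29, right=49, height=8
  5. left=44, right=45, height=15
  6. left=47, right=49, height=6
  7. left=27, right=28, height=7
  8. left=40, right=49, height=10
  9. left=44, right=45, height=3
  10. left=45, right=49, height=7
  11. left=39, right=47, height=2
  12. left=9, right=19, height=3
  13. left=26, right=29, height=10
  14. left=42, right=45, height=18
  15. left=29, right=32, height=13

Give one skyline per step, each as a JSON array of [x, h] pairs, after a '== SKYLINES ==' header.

== SKYLINES ==
[[29,5],[40,0]]
[[29,5],[44,0]]
[[29,5],[44,3],[49,0]]
[[29,8],[49,0]]
[[29,8],[44,15],[45,8],[49,0]]
[[29,8],[44,15],[45,8],[49,0]]
[[27,7],[28,0],[29,8],[44,15],[45,8],[49,0]]
[[27,7],[28,0],[29,8],[40,10],[44,15],[45,10],[49,0]]
[[27,7],[28,0],[29,8],[40,10],[44,15],[45,10],[49,0]]
[[27,7],[28,0],[29,8],[40,10],[44,15],[45,10],[49,0]]
[[27,7],[28,0],[29,8],[40,10],[44,15],[45,10],[49,0]]
[[9,3],[19,0],[27,7],[28,0],[29,8],[40,10],[44,15],[45,10],[49,0]]
[[9,3],[19,0],[26,10],[29,8],[40,10],[44,15],[45,10],[49,0]]
[[9,3],[19,0],[26,10],[29,8],[40,10],[42,18],[45,10],[49,0]]
[[9,3],[19,0],[26,10],[29,13],[32,8],[40,10],[42,18],[45,10],[49,0]]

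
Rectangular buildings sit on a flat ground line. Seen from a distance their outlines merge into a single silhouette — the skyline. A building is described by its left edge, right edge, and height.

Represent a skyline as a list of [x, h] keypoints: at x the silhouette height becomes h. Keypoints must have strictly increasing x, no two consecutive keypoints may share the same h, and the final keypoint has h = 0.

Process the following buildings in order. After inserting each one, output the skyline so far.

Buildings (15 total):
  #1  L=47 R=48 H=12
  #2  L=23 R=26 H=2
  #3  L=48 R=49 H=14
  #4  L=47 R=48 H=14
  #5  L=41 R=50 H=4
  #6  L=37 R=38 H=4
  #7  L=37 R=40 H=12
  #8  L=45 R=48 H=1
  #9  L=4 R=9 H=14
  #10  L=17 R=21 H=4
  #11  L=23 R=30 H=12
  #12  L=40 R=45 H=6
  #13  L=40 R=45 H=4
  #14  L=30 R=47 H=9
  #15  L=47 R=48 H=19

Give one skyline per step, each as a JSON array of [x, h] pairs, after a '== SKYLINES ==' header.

== SKYLINES ==
[[47,12],[48,0]]
[[23,2],[26,0],[47,12],[48,0]]
[[23,2],[26,0],[47,12],[48,14],[49,0]]
[[23,2],[26,0],[47,14],[49,0]]
[[23,2],[26,0],[41,4],[47,14],[49,4],[50,0]]
[[23,2],[26,0],[37,4],[38,0],[41,4],[47,14],[49,4],[50,0]]
[[23,2],[26,0],[37,12],[40,0],[41,4],[47,14],[49,4],[50,0]]
[[23,2],[26,0],[37,12],[40,0],[41,4],[47,14],[49,4],[50,0]]
[[4,14],[9,0],[23,2],[26,0],[37,12],[40,0],[41,4],[47,14],[49,4],[50,0]]
[[4,14],[9,0],[17,4],[21,0],[23,2],[26,0],[37,12],[40,0],[41,4],[47,14],[49,4],[50,0]]
[[4,14],[9,0],[17,4],[21,0],[23,12],[30,0],[37,12],[40,0],[41,4],[47,14],[49,4],[50,0]]
[[4,14],[9,0],[17,4],[21,0],[23,12],[30,0],[37,12],[40,6],[45,4],[47,14],[49,4],[50,0]]
[[4,14],[9,0],[17,4],[21,0],[23,12],[30,0],[37,12],[40,6],[45,4],[47,14],[49,4],[50,0]]
[[4,14],[9,0],[17,4],[21,0],[23,12],[30,9],[37,12],[40,9],[47,14],[49,4],[50,0]]
[[4,14],[9,0],[17,4],[21,0],[23,12],[30,9],[37,12],[40,9],[47,19],[48,14],[49,4],[50,0]]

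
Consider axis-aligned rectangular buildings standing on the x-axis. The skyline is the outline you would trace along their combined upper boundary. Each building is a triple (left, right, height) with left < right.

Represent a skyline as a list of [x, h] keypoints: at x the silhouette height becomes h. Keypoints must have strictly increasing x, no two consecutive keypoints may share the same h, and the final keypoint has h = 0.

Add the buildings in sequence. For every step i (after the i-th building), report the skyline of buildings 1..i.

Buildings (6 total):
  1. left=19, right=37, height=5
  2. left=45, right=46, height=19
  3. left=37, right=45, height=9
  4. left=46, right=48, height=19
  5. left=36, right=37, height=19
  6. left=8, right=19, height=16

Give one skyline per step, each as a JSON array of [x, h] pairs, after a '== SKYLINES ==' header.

== SKYLINES ==
[[19,5],[37,0]]
[[19,5],[37,0],[45,19],[46,0]]
[[19,5],[37,9],[45,19],[46,0]]
[[19,5],[37,9],[45,19],[48,0]]
[[19,5],[36,19],[37,9],[45,19],[48,0]]
[[8,16],[19,5],[36,19],[37,9],[45,19],[48,0]]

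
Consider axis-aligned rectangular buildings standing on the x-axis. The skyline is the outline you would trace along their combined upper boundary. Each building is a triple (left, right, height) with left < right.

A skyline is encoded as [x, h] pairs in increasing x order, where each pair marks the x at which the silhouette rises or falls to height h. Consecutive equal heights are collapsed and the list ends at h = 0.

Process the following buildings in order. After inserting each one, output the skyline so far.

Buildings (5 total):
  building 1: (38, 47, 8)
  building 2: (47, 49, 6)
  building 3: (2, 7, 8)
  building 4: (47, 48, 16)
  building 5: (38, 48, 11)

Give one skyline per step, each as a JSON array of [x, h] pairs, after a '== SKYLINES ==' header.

== SKYLINES ==
[[38,8],[47,0]]
[[38,8],[47,6],[49,0]]
[[2,8],[7,0],[38,8],[47,6],[49,0]]
[[2,8],[7,0],[38,8],[47,16],[48,6],[49,0]]
[[2,8],[7,0],[38,11],[47,16],[48,6],[49,0]]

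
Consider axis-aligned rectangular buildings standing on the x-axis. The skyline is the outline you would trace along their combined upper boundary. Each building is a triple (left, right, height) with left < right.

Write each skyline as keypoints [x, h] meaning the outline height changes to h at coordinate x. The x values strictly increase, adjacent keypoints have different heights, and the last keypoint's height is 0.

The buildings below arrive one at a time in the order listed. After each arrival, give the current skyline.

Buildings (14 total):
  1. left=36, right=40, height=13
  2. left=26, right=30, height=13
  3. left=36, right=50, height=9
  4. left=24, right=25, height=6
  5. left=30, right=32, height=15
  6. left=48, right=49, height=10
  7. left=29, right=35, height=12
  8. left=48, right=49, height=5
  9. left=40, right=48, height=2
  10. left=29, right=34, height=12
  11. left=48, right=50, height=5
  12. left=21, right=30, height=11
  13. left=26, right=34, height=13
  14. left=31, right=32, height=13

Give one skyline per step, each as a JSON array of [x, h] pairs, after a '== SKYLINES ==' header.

== SKYLINES ==
[[36,13],[40,0]]
[[26,13],[30,0],[36,13],[40,0]]
[[26,13],[30,0],[36,13],[40,9],[50,0]]
[[24,6],[25,0],[26,13],[30,0],[36,13],[40,9],[50,0]]
[[24,6],[25,0],[26,13],[30,15],[32,0],[36,13],[40,9],[50,0]]
[[24,6],[25,0],[26,13],[30,15],[32,0],[36,13],[40,9],[48,10],[49,9],[50,0]]
[[24,6],[25,0],[26,13],[30,15],[32,12],[35,0],[36,13],[40,9],[48,10],[49,9],[50,0]]
[[24,6],[25,0],[26,13],[30,15],[32,12],[35,0],[36,13],[40,9],[48,10],[49,9],[50,0]]
[[24,6],[25,0],[26,13],[30,15],[32,12],[35,0],[36,13],[40,9],[48,10],[49,9],[50,0]]
[[24,6],[25,0],[26,13],[30,15],[32,12],[35,0],[36,13],[40,9],[48,10],[49,9],[50,0]]
[[24,6],[25,0],[26,13],[30,15],[32,12],[35,0],[36,13],[40,9],[48,10],[49,9],[50,0]]
[[21,11],[26,13],[30,15],[32,12],[35,0],[36,13],[40,9],[48,10],[49,9],[50,0]]
[[21,11],[26,13],[30,15],[32,13],[34,12],[35,0],[36,13],[40,9],[48,10],[49,9],[50,0]]
[[21,11],[26,13],[30,15],[32,13],[34,12],[35,0],[36,13],[40,9],[48,10],[49,9],[50,0]]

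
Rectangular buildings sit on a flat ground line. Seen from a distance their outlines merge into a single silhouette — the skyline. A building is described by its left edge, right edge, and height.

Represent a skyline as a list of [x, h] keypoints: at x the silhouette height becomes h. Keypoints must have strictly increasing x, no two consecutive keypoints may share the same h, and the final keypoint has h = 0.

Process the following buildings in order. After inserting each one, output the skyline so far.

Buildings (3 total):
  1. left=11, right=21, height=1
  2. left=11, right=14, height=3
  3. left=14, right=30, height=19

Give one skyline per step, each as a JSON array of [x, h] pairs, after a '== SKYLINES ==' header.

== SKYLINES ==
[[11,1],[21,0]]
[[11,3],[14,1],[21,0]]
[[11,3],[14,19],[30,0]]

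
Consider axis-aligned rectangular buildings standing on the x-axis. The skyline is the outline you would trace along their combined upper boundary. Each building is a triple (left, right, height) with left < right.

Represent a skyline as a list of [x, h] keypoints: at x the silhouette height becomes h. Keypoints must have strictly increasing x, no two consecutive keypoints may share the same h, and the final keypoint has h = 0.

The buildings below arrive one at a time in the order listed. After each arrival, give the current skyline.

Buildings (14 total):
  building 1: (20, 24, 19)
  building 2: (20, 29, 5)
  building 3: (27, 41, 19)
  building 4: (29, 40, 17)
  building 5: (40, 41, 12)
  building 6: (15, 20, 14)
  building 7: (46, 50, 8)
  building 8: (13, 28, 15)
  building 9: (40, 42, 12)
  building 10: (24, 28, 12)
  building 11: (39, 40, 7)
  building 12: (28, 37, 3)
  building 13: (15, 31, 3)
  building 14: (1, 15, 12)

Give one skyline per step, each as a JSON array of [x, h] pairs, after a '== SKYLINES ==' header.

== SKYLINES ==
[[20,19],[24,0]]
[[20,19],[24,5],[29,0]]
[[20,19],[24,5],[27,19],[41,0]]
[[20,19],[24,5],[27,19],[41,0]]
[[20,19],[24,5],[27,19],[41,0]]
[[15,14],[20,19],[24,5],[27,19],[41,0]]
[[15,14],[20,19],[24,5],[27,19],[41,0],[46,8],[50,0]]
[[13,15],[20,19],[24,15],[27,19],[41,0],[46,8],[50,0]]
[[13,15],[20,19],[24,15],[27,19],[41,12],[42,0],[46,8],[50,0]]
[[13,15],[20,19],[24,15],[27,19],[41,12],[42,0],[46,8],[50,0]]
[[13,15],[20,19],[24,15],[27,19],[41,12],[42,0],[46,8],[50,0]]
[[13,15],[20,19],[24,15],[27,19],[41,12],[42,0],[46,8],[50,0]]
[[13,15],[20,19],[24,15],[27,19],[41,12],[42,0],[46,8],[50,0]]
[[1,12],[13,15],[20,19],[24,15],[27,19],[41,12],[42,0],[46,8],[50,0]]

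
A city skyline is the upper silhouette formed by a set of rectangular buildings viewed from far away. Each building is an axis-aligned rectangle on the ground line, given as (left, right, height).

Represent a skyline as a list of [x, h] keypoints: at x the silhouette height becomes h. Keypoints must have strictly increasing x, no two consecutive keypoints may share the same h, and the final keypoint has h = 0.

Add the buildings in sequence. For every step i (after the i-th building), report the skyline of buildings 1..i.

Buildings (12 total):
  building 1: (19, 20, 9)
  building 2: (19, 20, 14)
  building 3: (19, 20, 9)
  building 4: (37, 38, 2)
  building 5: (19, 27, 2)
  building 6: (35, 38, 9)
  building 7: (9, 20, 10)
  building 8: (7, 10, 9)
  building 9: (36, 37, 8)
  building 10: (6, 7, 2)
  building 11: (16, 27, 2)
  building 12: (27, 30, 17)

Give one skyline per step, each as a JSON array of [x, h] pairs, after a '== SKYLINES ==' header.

== SKYLINES ==
[[19,9],[20,0]]
[[19,14],[20,0]]
[[19,14],[20,0]]
[[19,14],[20,0],[37,2],[38,0]]
[[19,14],[20,2],[27,0],[37,2],[38,0]]
[[19,14],[20,2],[27,0],[35,9],[38,0]]
[[9,10],[19,14],[20,2],[27,0],[35,9],[38,0]]
[[7,9],[9,10],[19,14],[20,2],[27,0],[35,9],[38,0]]
[[7,9],[9,10],[19,14],[20,2],[27,0],[35,9],[38,0]]
[[6,2],[7,9],[9,10],[19,14],[20,2],[27,0],[35,9],[38,0]]
[[6,2],[7,9],[9,10],[19,14],[20,2],[27,0],[35,9],[38,0]]
[[6,2],[7,9],[9,10],[19,14],[20,2],[27,17],[30,0],[35,9],[38,0]]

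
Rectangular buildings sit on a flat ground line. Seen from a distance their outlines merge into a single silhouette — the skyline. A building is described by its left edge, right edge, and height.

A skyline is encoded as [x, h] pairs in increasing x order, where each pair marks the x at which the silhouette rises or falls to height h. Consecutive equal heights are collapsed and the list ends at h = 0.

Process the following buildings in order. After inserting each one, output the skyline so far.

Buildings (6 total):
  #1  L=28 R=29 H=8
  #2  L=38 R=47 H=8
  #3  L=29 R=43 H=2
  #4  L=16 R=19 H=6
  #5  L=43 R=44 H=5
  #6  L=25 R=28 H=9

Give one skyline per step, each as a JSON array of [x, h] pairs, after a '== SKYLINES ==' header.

== SKYLINES ==
[[28,8],[29,0]]
[[28,8],[29,0],[38,8],[47,0]]
[[28,8],[29,2],[38,8],[47,0]]
[[16,6],[19,0],[28,8],[29,2],[38,8],[47,0]]
[[16,6],[19,0],[28,8],[29,2],[38,8],[47,0]]
[[16,6],[19,0],[25,9],[28,8],[29,2],[38,8],[47,0]]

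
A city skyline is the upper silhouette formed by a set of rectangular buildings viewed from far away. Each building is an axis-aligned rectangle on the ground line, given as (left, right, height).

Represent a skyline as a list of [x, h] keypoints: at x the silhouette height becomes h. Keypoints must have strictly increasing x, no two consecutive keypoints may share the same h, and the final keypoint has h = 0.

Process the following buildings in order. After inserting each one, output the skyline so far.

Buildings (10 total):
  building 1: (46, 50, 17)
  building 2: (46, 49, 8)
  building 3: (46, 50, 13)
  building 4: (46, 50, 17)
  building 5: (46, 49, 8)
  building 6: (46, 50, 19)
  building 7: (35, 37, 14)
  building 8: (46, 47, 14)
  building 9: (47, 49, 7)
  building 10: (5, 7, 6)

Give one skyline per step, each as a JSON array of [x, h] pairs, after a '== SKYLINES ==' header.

== SKYLINES ==
[[46,17],[50,0]]
[[46,17],[50,0]]
[[46,17],[50,0]]
[[46,17],[50,0]]
[[46,17],[50,0]]
[[46,19],[50,0]]
[[35,14],[37,0],[46,19],[50,0]]
[[35,14],[37,0],[46,19],[50,0]]
[[35,14],[37,0],[46,19],[50,0]]
[[5,6],[7,0],[35,14],[37,0],[46,19],[50,0]]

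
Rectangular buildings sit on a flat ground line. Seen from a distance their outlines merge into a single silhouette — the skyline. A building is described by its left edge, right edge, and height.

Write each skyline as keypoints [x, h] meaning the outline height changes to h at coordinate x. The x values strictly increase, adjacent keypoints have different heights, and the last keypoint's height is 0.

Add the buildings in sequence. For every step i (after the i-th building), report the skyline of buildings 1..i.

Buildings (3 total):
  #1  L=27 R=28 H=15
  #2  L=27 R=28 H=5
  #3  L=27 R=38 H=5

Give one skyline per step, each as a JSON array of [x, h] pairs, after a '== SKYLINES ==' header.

== SKYLINES ==
[[27,15],[28,0]]
[[27,15],[28,0]]
[[27,15],[28,5],[38,0]]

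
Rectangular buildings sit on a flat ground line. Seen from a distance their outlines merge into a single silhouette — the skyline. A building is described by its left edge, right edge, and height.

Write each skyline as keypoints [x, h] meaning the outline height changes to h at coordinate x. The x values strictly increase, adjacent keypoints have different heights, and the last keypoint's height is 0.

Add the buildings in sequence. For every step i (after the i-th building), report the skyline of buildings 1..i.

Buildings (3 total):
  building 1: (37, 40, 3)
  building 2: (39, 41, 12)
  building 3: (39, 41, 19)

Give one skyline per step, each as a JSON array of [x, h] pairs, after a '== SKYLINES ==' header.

== SKYLINES ==
[[37,3],[40,0]]
[[37,3],[39,12],[41,0]]
[[37,3],[39,19],[41,0]]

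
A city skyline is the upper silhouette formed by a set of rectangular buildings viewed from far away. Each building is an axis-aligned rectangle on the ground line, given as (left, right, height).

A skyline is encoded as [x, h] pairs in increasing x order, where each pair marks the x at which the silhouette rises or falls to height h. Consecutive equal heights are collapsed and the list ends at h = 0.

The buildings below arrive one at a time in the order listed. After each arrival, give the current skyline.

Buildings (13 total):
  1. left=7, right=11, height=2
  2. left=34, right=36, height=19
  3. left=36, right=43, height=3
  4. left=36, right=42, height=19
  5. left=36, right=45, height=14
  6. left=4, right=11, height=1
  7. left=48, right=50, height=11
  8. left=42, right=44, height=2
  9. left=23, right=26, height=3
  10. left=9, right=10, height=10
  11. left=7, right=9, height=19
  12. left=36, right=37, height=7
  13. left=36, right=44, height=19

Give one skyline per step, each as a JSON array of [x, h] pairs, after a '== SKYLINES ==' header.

== SKYLINES ==
[[7,2],[11,0]]
[[7,2],[11,0],[34,19],[36,0]]
[[7,2],[11,0],[34,19],[36,3],[43,0]]
[[7,2],[11,0],[34,19],[42,3],[43,0]]
[[7,2],[11,0],[34,19],[42,14],[45,0]]
[[4,1],[7,2],[11,0],[34,19],[42,14],[45,0]]
[[4,1],[7,2],[11,0],[34,19],[42,14],[45,0],[48,11],[50,0]]
[[4,1],[7,2],[11,0],[34,19],[42,14],[45,0],[48,11],[50,0]]
[[4,1],[7,2],[11,0],[23,3],[26,0],[34,19],[42,14],[45,0],[48,11],[50,0]]
[[4,1],[7,2],[9,10],[10,2],[11,0],[23,3],[26,0],[34,19],[42,14],[45,0],[48,11],[50,0]]
[[4,1],[7,19],[9,10],[10,2],[11,0],[23,3],[26,0],[34,19],[42,14],[45,0],[48,11],[50,0]]
[[4,1],[7,19],[9,10],[10,2],[11,0],[23,3],[26,0],[34,19],[42,14],[45,0],[48,11],[50,0]]
[[4,1],[7,19],[9,10],[10,2],[11,0],[23,3],[26,0],[34,19],[44,14],[45,0],[48,11],[50,0]]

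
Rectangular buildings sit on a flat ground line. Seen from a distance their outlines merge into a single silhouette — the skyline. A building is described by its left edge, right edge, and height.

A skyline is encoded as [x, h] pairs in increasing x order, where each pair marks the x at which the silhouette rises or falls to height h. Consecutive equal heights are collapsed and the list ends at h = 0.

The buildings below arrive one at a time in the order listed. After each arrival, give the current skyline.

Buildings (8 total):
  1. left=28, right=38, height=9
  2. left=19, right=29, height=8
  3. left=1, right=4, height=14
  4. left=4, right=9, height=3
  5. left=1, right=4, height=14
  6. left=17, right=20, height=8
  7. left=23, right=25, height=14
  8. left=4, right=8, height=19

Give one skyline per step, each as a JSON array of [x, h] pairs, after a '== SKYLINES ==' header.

== SKYLINES ==
[[28,9],[38,0]]
[[19,8],[28,9],[38,0]]
[[1,14],[4,0],[19,8],[28,9],[38,0]]
[[1,14],[4,3],[9,0],[19,8],[28,9],[38,0]]
[[1,14],[4,3],[9,0],[19,8],[28,9],[38,0]]
[[1,14],[4,3],[9,0],[17,8],[28,9],[38,0]]
[[1,14],[4,3],[9,0],[17,8],[23,14],[25,8],[28,9],[38,0]]
[[1,14],[4,19],[8,3],[9,0],[17,8],[23,14],[25,8],[28,9],[38,0]]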